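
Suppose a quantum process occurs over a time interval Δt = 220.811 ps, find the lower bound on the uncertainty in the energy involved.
1.490 μeV

Using the energy-time uncertainty principle:
ΔEΔt ≥ ℏ/2

The minimum uncertainty in energy is:
ΔE_min = ℏ/(2Δt)
ΔE_min = (1.055e-34 J·s) / (2 × 2.208e-10 s)
ΔE_min = 2.388e-25 J = 1.490 μeV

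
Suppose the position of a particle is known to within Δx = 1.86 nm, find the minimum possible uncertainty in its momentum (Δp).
2.835 × 10^-26 kg·m/s

Using the Heisenberg uncertainty principle:
ΔxΔp ≥ ℏ/2

The minimum uncertainty in momentum is:
Δp_min = ℏ/(2Δx)
Δp_min = (1.055e-34 J·s) / (2 × 1.860e-09 m)
Δp_min = 2.835e-26 kg·m/s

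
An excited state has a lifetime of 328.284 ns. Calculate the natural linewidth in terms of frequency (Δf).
242.404 kHz

Using the energy-time uncertainty principle and E = hf:
ΔEΔt ≥ ℏ/2
hΔf·Δt ≥ ℏ/2

The minimum frequency uncertainty is:
Δf = ℏ/(2hτ) = 1/(4πτ)
Δf = 1/(4π × 3.283e-07 s)
Δf = 2.424e+05 Hz = 242.404 kHz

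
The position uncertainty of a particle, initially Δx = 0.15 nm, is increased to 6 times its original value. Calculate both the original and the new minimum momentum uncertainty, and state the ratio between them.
Original Δp_min = 3.515 × 10^-25 kg·m/s; new Δp'_min = 5.859 × 10^-26 kg·m/s; ratio Δp'_min/Δp_min = 1/6.

From the uncertainty principle ΔxΔp ≥ ℏ/2, the minimum momentum uncertainty is Δp_min = ℏ/(2Δx).

Original (Δx = 0.15 nm = 1.500e-10 m):
Δp_min = (1.055e-34 J·s)/(2 × 1.500e-10 m) = 3.515e-25 kg·m/s

When Δx → 6Δx:
Δp'_min = ℏ/(2 × 6Δx) = (1/6) × ℏ/(2Δx) = (1/6) × Δp_min
Δp'_min = 1/6 × 3.515e-25 kg·m/s = 5.859e-26 kg·m/s

Since Δp_min ∝ 1/Δx, when Δx is increased to 6 times its original value, Δp_min decreases to 1/6 of its original value.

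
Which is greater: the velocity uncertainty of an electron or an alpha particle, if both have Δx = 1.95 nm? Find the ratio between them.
The electron has the larger minimum velocity uncertainty, by a ratio of 7294.3.

For both particles, Δp_min = ℏ/(2Δx) = 2.704e-26 kg·m/s (same for both).

The velocity uncertainty is Δv = Δp/m:
- electron: Δv = 2.704e-26 / 9.109e-31 = 2.968e+04 m/s = 29.684 km/s
- alpha particle: Δv = 2.704e-26 / 6.645e-27 = 4.069e+00 m/s = 4.069 m/s

Ratio: 2.968e+04 / 4.069e+00 = 7294.3

The lighter particle has larger velocity uncertainty because Δv ∝ 1/m.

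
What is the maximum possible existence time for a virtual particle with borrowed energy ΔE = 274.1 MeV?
1.201 ys

Using the energy-time uncertainty principle:
ΔEΔt ≥ ℏ/2

For a virtual particle borrowing energy ΔE, the maximum lifetime is:
Δt_max = ℏ/(2ΔE)

Converting energy:
ΔE = 274.1 MeV = 4.392e-11 J

Δt_max = (1.055e-34 J·s) / (2 × 4.392e-11 J)
Δt_max = 1.201e-24 s = 1.201 ys

Virtual particles with higher borrowed energy exist for shorter times.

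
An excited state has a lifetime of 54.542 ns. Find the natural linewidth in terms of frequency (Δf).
1.459 MHz

Using the energy-time uncertainty principle and E = hf:
ΔEΔt ≥ ℏ/2
hΔf·Δt ≥ ℏ/2

The minimum frequency uncertainty is:
Δf = ℏ/(2hτ) = 1/(4πτ)
Δf = 1/(4π × 5.454e-08 s)
Δf = 1.459e+06 Hz = 1.459 MHz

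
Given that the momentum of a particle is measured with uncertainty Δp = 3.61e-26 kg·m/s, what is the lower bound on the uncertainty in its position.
1.461 nm

Using the Heisenberg uncertainty principle:
ΔxΔp ≥ ℏ/2

The minimum uncertainty in position is:
Δx_min = ℏ/(2Δp)
Δx_min = (1.055e-34 J·s) / (2 × 3.610e-26 kg·m/s)
Δx_min = 1.461e-09 m = 1.461 nm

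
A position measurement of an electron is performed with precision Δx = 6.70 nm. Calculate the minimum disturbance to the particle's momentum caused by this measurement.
7.870 × 10^-27 kg·m/s

The uncertainty principle implies that measuring position disturbs momentum:
ΔxΔp ≥ ℏ/2

When we measure position with precision Δx, we necessarily introduce a momentum uncertainty:
Δp ≥ ℏ/(2Δx)
Δp_min = (1.055e-34 J·s) / (2 × 6.700e-09 m)
Δp_min = 7.870e-27 kg·m/s

The more precisely we measure position, the greater the momentum disturbance.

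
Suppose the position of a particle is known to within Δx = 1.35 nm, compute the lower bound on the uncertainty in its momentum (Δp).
3.906 × 10^-26 kg·m/s

Using the Heisenberg uncertainty principle:
ΔxΔp ≥ ℏ/2

The minimum uncertainty in momentum is:
Δp_min = ℏ/(2Δx)
Δp_min = (1.055e-34 J·s) / (2 × 1.350e-09 m)
Δp_min = 3.906e-26 kg·m/s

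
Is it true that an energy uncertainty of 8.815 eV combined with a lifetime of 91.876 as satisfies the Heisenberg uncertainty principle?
Yes, it satisfies the uncertainty relation.

Calculate the product ΔEΔt:
ΔE = 8.815 eV = 1.412e-18 J
ΔEΔt = (1.412e-18 J) × (9.188e-17 s)
ΔEΔt = 1.298e-34 J·s

Compare to the minimum allowed value ℏ/2:
ℏ/2 = 5.273e-35 J·s

Since ΔEΔt = 1.298e-34 J·s ≥ 5.273e-35 J·s = ℏ/2,
this satisfies the uncertainty relation.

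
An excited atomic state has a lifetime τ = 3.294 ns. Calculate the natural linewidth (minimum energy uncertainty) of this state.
99.911 neV

Using the energy-time uncertainty principle:
ΔEΔt ≥ ℏ/2

The lifetime τ represents the time uncertainty Δt.
The natural linewidth (minimum energy uncertainty) is:

ΔE = ℏ/(2τ)
ΔE = (1.055e-34 J·s) / (2 × 3.294e-09 s)
ΔE = 1.601e-26 J = 99.911 neV

This natural linewidth limits the precision of spectroscopic measurements.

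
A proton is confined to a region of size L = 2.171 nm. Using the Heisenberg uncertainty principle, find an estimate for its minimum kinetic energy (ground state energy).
1.101 μeV

Using the uncertainty principle to estimate ground state energy:

1. The position uncertainty is approximately the confinement size:
   Δx ≈ L = 2.171e-09 m

2. From ΔxΔp ≥ ℏ/2, the minimum momentum uncertainty is:
   Δp ≈ ℏ/(2L) = 2.429e-26 kg·m/s

3. The kinetic energy is approximately:
   KE ≈ (Δp)²/(2m) = (2.429e-26)²/(2 × 1.673e-27 kg)
   KE ≈ 1.763e-25 J = 1.101 μeV

This is an order-of-magnitude estimate of the ground state energy.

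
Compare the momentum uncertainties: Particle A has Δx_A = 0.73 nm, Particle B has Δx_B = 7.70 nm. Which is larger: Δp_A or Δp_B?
Particle A has the larger minimum momentum uncertainty, by a factor of 10.55.

For each particle, the minimum momentum uncertainty is Δp_min = ℏ/(2Δx):

Particle A: Δp_A = ℏ/(2×7.300e-10 m) = 7.223e-26 kg·m/s
Particle B: Δp_B = ℏ/(2×7.700e-09 m) = 6.848e-27 kg·m/s

Ratio: Δp_A/Δp_B = 10.55

Since Δp_min ∝ 1/Δx, the particle with smaller position uncertainty (A) has larger momentum uncertainty.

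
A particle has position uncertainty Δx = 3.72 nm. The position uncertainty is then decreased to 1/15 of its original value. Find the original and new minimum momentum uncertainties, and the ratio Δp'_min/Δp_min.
Original Δp_min = 1.417 × 10^-26 kg·m/s; new Δp'_min = 2.126 × 10^-25 kg·m/s; ratio Δp'_min/Δp_min = 15.

From the uncertainty principle ΔxΔp ≥ ℏ/2, the minimum momentum uncertainty is Δp_min = ℏ/(2Δx).

Original (Δx = 3.72 nm = 3.720e-09 m):
Δp_min = (1.055e-34 J·s)/(2 × 3.720e-09 m) = 1.417e-26 kg·m/s

When Δx → (1/15)Δx:
Δp'_min = ℏ/(2 × (1/15)Δx) = 15 × ℏ/(2Δx) = 15 × Δp_min
Δp'_min = 15 × 1.417e-26 kg·m/s = 2.126e-25 kg·m/s

Since Δp_min ∝ 1/Δx, when Δx is decreased to 1/15 of its original value, Δp_min increases to 15 times its original value.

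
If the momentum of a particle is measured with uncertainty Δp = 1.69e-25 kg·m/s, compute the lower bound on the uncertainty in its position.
312.003 pm

Using the Heisenberg uncertainty principle:
ΔxΔp ≥ ℏ/2

The minimum uncertainty in position is:
Δx_min = ℏ/(2Δp)
Δx_min = (1.055e-34 J·s) / (2 × 1.690e-25 kg·m/s)
Δx_min = 3.120e-10 m = 312.003 pm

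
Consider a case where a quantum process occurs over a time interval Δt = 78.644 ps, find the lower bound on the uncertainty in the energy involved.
4.185 μeV

Using the energy-time uncertainty principle:
ΔEΔt ≥ ℏ/2

The minimum uncertainty in energy is:
ΔE_min = ℏ/(2Δt)
ΔE_min = (1.055e-34 J·s) / (2 × 7.864e-11 s)
ΔE_min = 6.705e-25 J = 4.185 μeV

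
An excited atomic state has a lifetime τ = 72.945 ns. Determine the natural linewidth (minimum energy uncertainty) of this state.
4.512 neV

Using the energy-time uncertainty principle:
ΔEΔt ≥ ℏ/2

The lifetime τ represents the time uncertainty Δt.
The natural linewidth (minimum energy uncertainty) is:

ΔE = ℏ/(2τ)
ΔE = (1.055e-34 J·s) / (2 × 7.294e-08 s)
ΔE = 7.229e-28 J = 4.512 neV

This natural linewidth limits the precision of spectroscopic measurements.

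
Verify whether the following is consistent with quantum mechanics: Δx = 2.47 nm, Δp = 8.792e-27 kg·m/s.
No, it violates the uncertainty principle (impossible measurement).

Calculate the product ΔxΔp:
ΔxΔp = (2.470e-09 m) × (8.792e-27 kg·m/s)
ΔxΔp = 2.172e-35 J·s

Compare to the minimum allowed value ℏ/2:
ℏ/2 = 5.273e-35 J·s

Since ΔxΔp = 2.172e-35 J·s < 5.273e-35 J·s = ℏ/2,
the measurement violates the uncertainty principle.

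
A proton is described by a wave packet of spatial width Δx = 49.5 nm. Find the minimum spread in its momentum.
1.065 × 10^-27 kg·m/s

For a wave packet, the spatial width Δx and momentum spread Δp are related by the uncertainty principle:
ΔxΔp ≥ ℏ/2

The minimum momentum spread is:
Δp_min = ℏ/(2Δx)
Δp_min = (1.055e-34 J·s) / (2 × 4.950e-08 m)
Δp_min = 1.065e-27 kg·m/s

A wave packet cannot have both a well-defined position and well-defined momentum.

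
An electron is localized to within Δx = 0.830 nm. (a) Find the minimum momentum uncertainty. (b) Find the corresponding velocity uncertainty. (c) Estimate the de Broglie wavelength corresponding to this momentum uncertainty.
(a) Δp_min = 6.353 × 10^-26 kg·m/s
(b) Δv_min = 69.740 km/s
(c) λ_dB = 10.430 nm

Step-by-step:

(a) From the uncertainty principle:
Δp_min = ℏ/(2Δx) = (1.055e-34 J·s)/(2 × 8.300e-10 m) = 6.353e-26 kg·m/s

(b) The velocity uncertainty:
Δv = Δp/m = (6.353e-26 kg·m/s)/(9.109e-31 kg) = 6.974e+04 m/s = 69.740 km/s

(c) The de Broglie wavelength for this momentum:
λ = h/p = (6.626e-34 J·s)/(6.353e-26 kg·m/s) = 1.043e-08 m = 10.430 nm

Note: The de Broglie wavelength is comparable to the localization size, as expected from wave-particle duality.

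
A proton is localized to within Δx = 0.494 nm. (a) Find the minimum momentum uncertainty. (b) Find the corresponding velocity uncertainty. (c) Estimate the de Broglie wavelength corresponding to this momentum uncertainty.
(a) Δp_min = 1.067 × 10^-25 kg·m/s
(b) Δv_min = 63.815 m/s
(c) λ_dB = 6.208 nm

Step-by-step:

(a) From the uncertainty principle:
Δp_min = ℏ/(2Δx) = (1.055e-34 J·s)/(2 × 4.940e-10 m) = 1.067e-25 kg·m/s

(b) The velocity uncertainty:
Δv = Δp/m = (1.067e-25 kg·m/s)/(1.673e-27 kg) = 6.381e+01 m/s = 63.815 m/s

(c) The de Broglie wavelength for this momentum:
λ = h/p = (6.626e-34 J·s)/(1.067e-25 kg·m/s) = 6.208e-09 m = 6.208 nm

Note: The de Broglie wavelength is comparable to the localization size, as expected from wave-particle duality.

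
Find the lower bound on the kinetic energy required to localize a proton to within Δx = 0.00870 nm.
68.536 meV

Localizing a particle requires giving it sufficient momentum uncertainty:

1. From uncertainty principle: Δp ≥ ℏ/(2Δx)
   Δp_min = (1.055e-34 J·s) / (2 × 8.700e-12 m)
   Δp_min = 6.061e-24 kg·m/s

2. This momentum uncertainty corresponds to kinetic energy:
   KE ≈ (Δp)²/(2m) = (6.061e-24)²/(2 × 1.673e-27 kg)
   KE = 1.098e-20 J = 68.536 meV

Tighter localization requires more energy.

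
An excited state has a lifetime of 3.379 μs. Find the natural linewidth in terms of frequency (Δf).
23.551 kHz

Using the energy-time uncertainty principle and E = hf:
ΔEΔt ≥ ℏ/2
hΔf·Δt ≥ ℏ/2

The minimum frequency uncertainty is:
Δf = ℏ/(2hτ) = 1/(4πτ)
Δf = 1/(4π × 3.379e-06 s)
Δf = 2.355e+04 Hz = 23.551 kHz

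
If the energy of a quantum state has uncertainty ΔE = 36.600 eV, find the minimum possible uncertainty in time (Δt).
8.992 as

Using the energy-time uncertainty principle:
ΔEΔt ≥ ℏ/2

The minimum uncertainty in time is:
Δt_min = ℏ/(2ΔE)
Δt_min = (1.055e-34 J·s) / (2 × 5.864e-18 J)
Δt_min = 8.992e-18 s = 8.992 as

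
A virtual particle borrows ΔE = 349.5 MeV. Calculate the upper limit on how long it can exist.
9.416 × 10^-25 s

Using the energy-time uncertainty principle:
ΔEΔt ≥ ℏ/2

For a virtual particle borrowing energy ΔE, the maximum lifetime is:
Δt_max = ℏ/(2ΔE)

Converting energy:
ΔE = 349.5 MeV = 5.600e-11 J

Δt_max = (1.055e-34 J·s) / (2 × 5.600e-11 J)
Δt_max = 9.416e-25 s = 9.416 × 10^-25 s

Virtual particles with higher borrowed energy exist for shorter times.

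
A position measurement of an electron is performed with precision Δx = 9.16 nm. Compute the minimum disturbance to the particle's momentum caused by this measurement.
5.756 × 10^-27 kg·m/s

The uncertainty principle implies that measuring position disturbs momentum:
ΔxΔp ≥ ℏ/2

When we measure position with precision Δx, we necessarily introduce a momentum uncertainty:
Δp ≥ ℏ/(2Δx)
Δp_min = (1.055e-34 J·s) / (2 × 9.160e-09 m)
Δp_min = 5.756e-27 kg·m/s

The more precisely we measure position, the greater the momentum disturbance.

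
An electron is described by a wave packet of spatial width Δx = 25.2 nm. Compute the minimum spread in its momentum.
2.092 × 10^-27 kg·m/s

For a wave packet, the spatial width Δx and momentum spread Δp are related by the uncertainty principle:
ΔxΔp ≥ ℏ/2

The minimum momentum spread is:
Δp_min = ℏ/(2Δx)
Δp_min = (1.055e-34 J·s) / (2 × 2.520e-08 m)
Δp_min = 2.092e-27 kg·m/s

A wave packet cannot have both a well-defined position and well-defined momentum.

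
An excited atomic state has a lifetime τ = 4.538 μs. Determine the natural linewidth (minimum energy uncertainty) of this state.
72.522 peV

Using the energy-time uncertainty principle:
ΔEΔt ≥ ℏ/2

The lifetime τ represents the time uncertainty Δt.
The natural linewidth (minimum energy uncertainty) is:

ΔE = ℏ/(2τ)
ΔE = (1.055e-34 J·s) / (2 × 4.538e-06 s)
ΔE = 1.162e-29 J = 72.522 peV

This natural linewidth limits the precision of spectroscopic measurements.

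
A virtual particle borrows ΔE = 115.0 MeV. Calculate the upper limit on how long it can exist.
2.862 ys

Using the energy-time uncertainty principle:
ΔEΔt ≥ ℏ/2

For a virtual particle borrowing energy ΔE, the maximum lifetime is:
Δt_max = ℏ/(2ΔE)

Converting energy:
ΔE = 115.0 MeV = 1.843e-11 J

Δt_max = (1.055e-34 J·s) / (2 × 1.843e-11 J)
Δt_max = 2.862e-24 s = 2.862 ys

Virtual particles with higher borrowed energy exist for shorter times.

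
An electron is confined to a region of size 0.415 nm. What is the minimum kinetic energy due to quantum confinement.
55.305 meV

Using the uncertainty principle:

1. Position uncertainty: Δx ≈ 4.150e-10 m
2. Minimum momentum uncertainty: Δp = ℏ/(2Δx) = 1.271e-25 kg·m/s
3. Minimum kinetic energy:
   KE = (Δp)²/(2m) = (1.271e-25)²/(2 × 9.109e-31 kg)
   KE = 8.861e-21 J = 55.305 meV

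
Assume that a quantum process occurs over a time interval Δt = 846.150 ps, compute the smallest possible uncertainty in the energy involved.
388.945 neV

Using the energy-time uncertainty principle:
ΔEΔt ≥ ℏ/2

The minimum uncertainty in energy is:
ΔE_min = ℏ/(2Δt)
ΔE_min = (1.055e-34 J·s) / (2 × 8.462e-10 s)
ΔE_min = 6.232e-26 J = 388.945 neV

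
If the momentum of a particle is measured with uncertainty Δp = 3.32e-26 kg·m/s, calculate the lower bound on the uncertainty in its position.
1.588 nm

Using the Heisenberg uncertainty principle:
ΔxΔp ≥ ℏ/2

The minimum uncertainty in position is:
Δx_min = ℏ/(2Δp)
Δx_min = (1.055e-34 J·s) / (2 × 3.320e-26 kg·m/s)
Δx_min = 1.588e-09 m = 1.588 nm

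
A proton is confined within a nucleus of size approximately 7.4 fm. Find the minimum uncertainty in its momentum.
7.125 × 10^-21 kg·m/s

Using the Heisenberg uncertainty principle:
ΔxΔp ≥ ℏ/2

With Δx ≈ L = 7.400e-15 m (the confinement size):
Δp_min = ℏ/(2Δx)
Δp_min = (1.055e-34 J·s) / (2 × 7.400e-15 m)
Δp_min = 7.125e-21 kg·m/s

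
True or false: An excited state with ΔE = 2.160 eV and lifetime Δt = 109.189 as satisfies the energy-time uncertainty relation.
No, it violates the uncertainty relation.

Calculate the product ΔEΔt:
ΔE = 2.160 eV = 3.461e-19 J
ΔEΔt = (3.461e-19 J) × (1.092e-16 s)
ΔEΔt = 3.779e-35 J·s

Compare to the minimum allowed value ℏ/2:
ℏ/2 = 5.273e-35 J·s

Since ΔEΔt = 3.779e-35 J·s < 5.273e-35 J·s = ℏ/2,
this violates the uncertainty relation.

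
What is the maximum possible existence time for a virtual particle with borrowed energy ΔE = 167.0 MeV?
1.971 ys

Using the energy-time uncertainty principle:
ΔEΔt ≥ ℏ/2

For a virtual particle borrowing energy ΔE, the maximum lifetime is:
Δt_max = ℏ/(2ΔE)

Converting energy:
ΔE = 167.0 MeV = 2.676e-11 J

Δt_max = (1.055e-34 J·s) / (2 × 2.676e-11 J)
Δt_max = 1.971e-24 s = 1.971 ys

Virtual particles with higher borrowed energy exist for shorter times.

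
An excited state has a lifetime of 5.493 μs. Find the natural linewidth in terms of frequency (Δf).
14.487 kHz

Using the energy-time uncertainty principle and E = hf:
ΔEΔt ≥ ℏ/2
hΔf·Δt ≥ ℏ/2

The minimum frequency uncertainty is:
Δf = ℏ/(2hτ) = 1/(4πτ)
Δf = 1/(4π × 5.493e-06 s)
Δf = 1.449e+04 Hz = 14.487 kHz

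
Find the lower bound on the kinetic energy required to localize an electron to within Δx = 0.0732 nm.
1.778 eV

Localizing a particle requires giving it sufficient momentum uncertainty:

1. From uncertainty principle: Δp ≥ ℏ/(2Δx)
   Δp_min = (1.055e-34 J·s) / (2 × 7.320e-11 m)
   Δp_min = 7.203e-25 kg·m/s

2. This momentum uncertainty corresponds to kinetic energy:
   KE ≈ (Δp)²/(2m) = (7.203e-25)²/(2 × 9.109e-31 kg)
   KE = 2.848e-19 J = 1.778 eV

Tighter localization requires more energy.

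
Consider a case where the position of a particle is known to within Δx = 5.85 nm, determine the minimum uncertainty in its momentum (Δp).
9.013 × 10^-27 kg·m/s

Using the Heisenberg uncertainty principle:
ΔxΔp ≥ ℏ/2

The minimum uncertainty in momentum is:
Δp_min = ℏ/(2Δx)
Δp_min = (1.055e-34 J·s) / (2 × 5.850e-09 m)
Δp_min = 9.013e-27 kg·m/s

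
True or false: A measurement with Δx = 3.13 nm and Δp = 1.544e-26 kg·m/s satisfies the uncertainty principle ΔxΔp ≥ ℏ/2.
No, it violates the uncertainty principle (impossible measurement).

Calculate the product ΔxΔp:
ΔxΔp = (3.130e-09 m) × (1.544e-26 kg·m/s)
ΔxΔp = 4.833e-35 J·s

Compare to the minimum allowed value ℏ/2:
ℏ/2 = 5.273e-35 J·s

Since ΔxΔp = 4.833e-35 J·s < 5.273e-35 J·s = ℏ/2,
the measurement violates the uncertainty principle.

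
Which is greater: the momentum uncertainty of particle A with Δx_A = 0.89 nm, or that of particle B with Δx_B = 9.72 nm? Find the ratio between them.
Particle A has the larger minimum momentum uncertainty, by a factor of 10.92.

For each particle, the minimum momentum uncertainty is Δp_min = ℏ/(2Δx):

Particle A: Δp_A = ℏ/(2×8.900e-10 m) = 5.925e-26 kg·m/s
Particle B: Δp_B = ℏ/(2×9.720e-09 m) = 5.425e-27 kg·m/s

Ratio: Δp_A/Δp_B = 10.92

Since Δp_min ∝ 1/Δx, the particle with smaller position uncertainty (A) has larger momentum uncertainty.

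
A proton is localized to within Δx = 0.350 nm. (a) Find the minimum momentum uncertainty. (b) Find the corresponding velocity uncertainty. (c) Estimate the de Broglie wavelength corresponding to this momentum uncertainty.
(a) Δp_min = 1.507 × 10^-25 kg·m/s
(b) Δv_min = 90.070 m/s
(c) λ_dB = 4.398 nm

Step-by-step:

(a) From the uncertainty principle:
Δp_min = ℏ/(2Δx) = (1.055e-34 J·s)/(2 × 3.500e-10 m) = 1.507e-25 kg·m/s

(b) The velocity uncertainty:
Δv = Δp/m = (1.507e-25 kg·m/s)/(1.673e-27 kg) = 9.007e+01 m/s = 90.070 m/s

(c) The de Broglie wavelength for this momentum:
λ = h/p = (6.626e-34 J·s)/(1.507e-25 kg·m/s) = 4.398e-09 m = 4.398 nm

Note: The de Broglie wavelength is comparable to the localization size, as expected from wave-particle duality.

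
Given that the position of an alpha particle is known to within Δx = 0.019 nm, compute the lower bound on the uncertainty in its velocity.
417.657 m/s

Using the Heisenberg uncertainty principle and Δp = mΔv:
ΔxΔp ≥ ℏ/2
Δx(mΔv) ≥ ℏ/2

The minimum uncertainty in velocity is:
Δv_min = ℏ/(2mΔx)
Δv_min = (1.055e-34 J·s) / (2 × 6.645e-27 kg × 1.900e-11 m)
Δv_min = 4.177e+02 m/s = 417.657 m/s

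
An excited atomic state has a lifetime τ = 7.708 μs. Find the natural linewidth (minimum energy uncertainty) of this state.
42.697 peV

Using the energy-time uncertainty principle:
ΔEΔt ≥ ℏ/2

The lifetime τ represents the time uncertainty Δt.
The natural linewidth (minimum energy uncertainty) is:

ΔE = ℏ/(2τ)
ΔE = (1.055e-34 J·s) / (2 × 7.708e-06 s)
ΔE = 6.841e-30 J = 42.697 peV

This natural linewidth limits the precision of spectroscopic measurements.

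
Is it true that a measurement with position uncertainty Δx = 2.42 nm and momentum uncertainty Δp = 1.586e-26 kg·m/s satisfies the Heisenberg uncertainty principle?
No, it violates the uncertainty principle (impossible measurement).

Calculate the product ΔxΔp:
ΔxΔp = (2.420e-09 m) × (1.586e-26 kg·m/s)
ΔxΔp = 3.838e-35 J·s

Compare to the minimum allowed value ℏ/2:
ℏ/2 = 5.273e-35 J·s

Since ΔxΔp = 3.838e-35 J·s < 5.273e-35 J·s = ℏ/2,
the measurement violates the uncertainty principle.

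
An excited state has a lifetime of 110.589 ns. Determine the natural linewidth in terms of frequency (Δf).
719.579 kHz

Using the energy-time uncertainty principle and E = hf:
ΔEΔt ≥ ℏ/2
hΔf·Δt ≥ ℏ/2

The minimum frequency uncertainty is:
Δf = ℏ/(2hτ) = 1/(4πτ)
Δf = 1/(4π × 1.106e-07 s)
Δf = 7.196e+05 Hz = 719.579 kHz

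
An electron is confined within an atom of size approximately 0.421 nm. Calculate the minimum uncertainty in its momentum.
1.252 × 10^-25 kg·m/s

Using the Heisenberg uncertainty principle:
ΔxΔp ≥ ℏ/2

With Δx ≈ L = 4.210e-10 m (the confinement size):
Δp_min = ℏ/(2Δx)
Δp_min = (1.055e-34 J·s) / (2 × 4.210e-10 m)
Δp_min = 1.252e-25 kg·m/s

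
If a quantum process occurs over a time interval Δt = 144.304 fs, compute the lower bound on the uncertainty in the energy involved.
2.281 meV

Using the energy-time uncertainty principle:
ΔEΔt ≥ ℏ/2

The minimum uncertainty in energy is:
ΔE_min = ℏ/(2Δt)
ΔE_min = (1.055e-34 J·s) / (2 × 1.443e-13 s)
ΔE_min = 3.654e-22 J = 2.281 meV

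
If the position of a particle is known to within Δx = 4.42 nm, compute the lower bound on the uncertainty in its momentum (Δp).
1.193 × 10^-26 kg·m/s

Using the Heisenberg uncertainty principle:
ΔxΔp ≥ ℏ/2

The minimum uncertainty in momentum is:
Δp_min = ℏ/(2Δx)
Δp_min = (1.055e-34 J·s) / (2 × 4.420e-09 m)
Δp_min = 1.193e-26 kg·m/s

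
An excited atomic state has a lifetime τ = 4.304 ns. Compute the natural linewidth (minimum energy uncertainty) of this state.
76.465 neV

Using the energy-time uncertainty principle:
ΔEΔt ≥ ℏ/2

The lifetime τ represents the time uncertainty Δt.
The natural linewidth (minimum energy uncertainty) is:

ΔE = ℏ/(2τ)
ΔE = (1.055e-34 J·s) / (2 × 4.304e-09 s)
ΔE = 1.225e-26 J = 76.465 neV

This natural linewidth limits the precision of spectroscopic measurements.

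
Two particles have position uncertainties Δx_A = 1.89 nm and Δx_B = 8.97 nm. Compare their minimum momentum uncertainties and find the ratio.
Particle A has the larger minimum momentum uncertainty, by a factor of 4.75.

For each particle, the minimum momentum uncertainty is Δp_min = ℏ/(2Δx):

Particle A: Δp_A = ℏ/(2×1.890e-09 m) = 2.790e-26 kg·m/s
Particle B: Δp_B = ℏ/(2×8.970e-09 m) = 5.878e-27 kg·m/s

Ratio: Δp_A/Δp_B = 4.75

Since Δp_min ∝ 1/Δx, the particle with smaller position uncertainty (A) has larger momentum uncertainty.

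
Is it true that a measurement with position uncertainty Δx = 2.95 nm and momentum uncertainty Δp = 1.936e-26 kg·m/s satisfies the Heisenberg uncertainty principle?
Yes, it satisfies the uncertainty principle.

Calculate the product ΔxΔp:
ΔxΔp = (2.950e-09 m) × (1.936e-26 kg·m/s)
ΔxΔp = 5.711e-35 J·s

Compare to the minimum allowed value ℏ/2:
ℏ/2 = 5.273e-35 J·s

Since ΔxΔp = 5.711e-35 J·s ≥ 5.273e-35 J·s = ℏ/2,
the measurement satisfies the uncertainty principle.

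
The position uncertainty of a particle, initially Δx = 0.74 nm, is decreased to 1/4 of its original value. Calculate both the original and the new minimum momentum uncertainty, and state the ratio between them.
Original Δp_min = 7.125 × 10^-26 kg·m/s; new Δp'_min = 2.850 × 10^-25 kg·m/s; ratio Δp'_min/Δp_min = 4.

From the uncertainty principle ΔxΔp ≥ ℏ/2, the minimum momentum uncertainty is Δp_min = ℏ/(2Δx).

Original (Δx = 0.74 nm = 7.400e-10 m):
Δp_min = (1.055e-34 J·s)/(2 × 7.400e-10 m) = 7.125e-26 kg·m/s

When Δx → (1/4)Δx:
Δp'_min = ℏ/(2 × (1/4)Δx) = 4 × ℏ/(2Δx) = 4 × Δp_min
Δp'_min = 4 × 7.125e-26 kg·m/s = 2.850e-25 kg·m/s

Since Δp_min ∝ 1/Δx, when Δx is decreased to 1/4 of its original value, Δp_min increases to 4 times its original value.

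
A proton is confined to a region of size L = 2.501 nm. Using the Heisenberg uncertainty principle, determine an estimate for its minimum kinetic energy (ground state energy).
829.329 neV

Using the uncertainty principle to estimate ground state energy:

1. The position uncertainty is approximately the confinement size:
   Δx ≈ L = 2.501e-09 m

2. From ΔxΔp ≥ ℏ/2, the minimum momentum uncertainty is:
   Δp ≈ ℏ/(2L) = 2.108e-26 kg·m/s

3. The kinetic energy is approximately:
   KE ≈ (Δp)²/(2m) = (2.108e-26)²/(2 × 1.673e-27 kg)
   KE ≈ 1.329e-25 J = 829.329 neV

This is an order-of-magnitude estimate of the ground state energy.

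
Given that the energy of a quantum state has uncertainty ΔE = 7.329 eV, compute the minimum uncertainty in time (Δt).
44.905 as

Using the energy-time uncertainty principle:
ΔEΔt ≥ ℏ/2

The minimum uncertainty in time is:
Δt_min = ℏ/(2ΔE)
Δt_min = (1.055e-34 J·s) / (2 × 1.174e-18 J)
Δt_min = 4.490e-17 s = 44.905 as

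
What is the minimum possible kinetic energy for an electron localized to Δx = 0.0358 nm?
7.432 eV

Localizing a particle requires giving it sufficient momentum uncertainty:

1. From uncertainty principle: Δp ≥ ℏ/(2Δx)
   Δp_min = (1.055e-34 J·s) / (2 × 3.580e-11 m)
   Δp_min = 1.473e-24 kg·m/s

2. This momentum uncertainty corresponds to kinetic energy:
   KE ≈ (Δp)²/(2m) = (1.473e-24)²/(2 × 9.109e-31 kg)
   KE = 1.191e-18 J = 7.432 eV

Tighter localization requires more energy.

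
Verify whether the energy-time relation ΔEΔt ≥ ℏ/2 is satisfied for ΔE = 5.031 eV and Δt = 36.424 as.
No, it violates the uncertainty relation.

Calculate the product ΔEΔt:
ΔE = 5.031 eV = 8.061e-19 J
ΔEΔt = (8.061e-19 J) × (3.642e-17 s)
ΔEΔt = 2.936e-35 J·s

Compare to the minimum allowed value ℏ/2:
ℏ/2 = 5.273e-35 J·s

Since ΔEΔt = 2.936e-35 J·s < 5.273e-35 J·s = ℏ/2,
this violates the uncertainty relation.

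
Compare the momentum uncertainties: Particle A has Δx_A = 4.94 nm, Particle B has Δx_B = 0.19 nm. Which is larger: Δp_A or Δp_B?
Particle B has the larger minimum momentum uncertainty, by a factor of 26.00.

For each particle, the minimum momentum uncertainty is Δp_min = ℏ/(2Δx):

Particle A: Δp_A = ℏ/(2×4.940e-09 m) = 1.067e-26 kg·m/s
Particle B: Δp_B = ℏ/(2×1.900e-10 m) = 2.775e-25 kg·m/s

Ratio: Δp_B/Δp_A = 26.00

Since Δp_min ∝ 1/Δx, the particle with smaller position uncertainty (B) has larger momentum uncertainty.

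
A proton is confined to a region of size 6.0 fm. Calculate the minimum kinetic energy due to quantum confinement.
144.096 keV

Using the uncertainty principle:

1. Position uncertainty: Δx ≈ 6.000e-15 m
2. Minimum momentum uncertainty: Δp = ℏ/(2Δx) = 8.788e-21 kg·m/s
3. Minimum kinetic energy:
   KE = (Δp)²/(2m) = (8.788e-21)²/(2 × 1.673e-27 kg)
   KE = 2.309e-14 J = 144.096 keV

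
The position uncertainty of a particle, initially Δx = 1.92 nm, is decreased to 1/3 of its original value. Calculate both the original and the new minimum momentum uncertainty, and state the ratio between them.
Original Δp_min = 2.746 × 10^-26 kg·m/s; new Δp'_min = 8.239 × 10^-26 kg·m/s; ratio Δp'_min/Δp_min = 3.

From the uncertainty principle ΔxΔp ≥ ℏ/2, the minimum momentum uncertainty is Δp_min = ℏ/(2Δx).

Original (Δx = 1.92 nm = 1.920e-09 m):
Δp_min = (1.055e-34 J·s)/(2 × 1.920e-09 m) = 2.746e-26 kg·m/s

When Δx → (1/3)Δx:
Δp'_min = ℏ/(2 × (1/3)Δx) = 3 × ℏ/(2Δx) = 3 × Δp_min
Δp'_min = 3 × 2.746e-26 kg·m/s = 8.239e-26 kg·m/s

Since Δp_min ∝ 1/Δx, when Δx is decreased to 1/3 of its original value, Δp_min increases to 3 times its original value.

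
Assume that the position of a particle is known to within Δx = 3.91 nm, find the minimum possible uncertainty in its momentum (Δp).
1.349 × 10^-26 kg·m/s

Using the Heisenberg uncertainty principle:
ΔxΔp ≥ ℏ/2

The minimum uncertainty in momentum is:
Δp_min = ℏ/(2Δx)
Δp_min = (1.055e-34 J·s) / (2 × 3.910e-09 m)
Δp_min = 1.349e-26 kg·m/s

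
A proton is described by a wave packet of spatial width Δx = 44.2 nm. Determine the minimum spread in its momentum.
1.193 × 10^-27 kg·m/s

For a wave packet, the spatial width Δx and momentum spread Δp are related by the uncertainty principle:
ΔxΔp ≥ ℏ/2

The minimum momentum spread is:
Δp_min = ℏ/(2Δx)
Δp_min = (1.055e-34 J·s) / (2 × 4.420e-08 m)
Δp_min = 1.193e-27 kg·m/s

A wave packet cannot have both a well-defined position and well-defined momentum.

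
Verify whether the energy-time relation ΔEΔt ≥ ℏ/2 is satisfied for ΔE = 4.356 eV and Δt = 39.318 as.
No, it violates the uncertainty relation.

Calculate the product ΔEΔt:
ΔE = 4.356 eV = 6.979e-19 J
ΔEΔt = (6.979e-19 J) × (3.932e-17 s)
ΔEΔt = 2.744e-35 J·s

Compare to the minimum allowed value ℏ/2:
ℏ/2 = 5.273e-35 J·s

Since ΔEΔt = 2.744e-35 J·s < 5.273e-35 J·s = ℏ/2,
this violates the uncertainty relation.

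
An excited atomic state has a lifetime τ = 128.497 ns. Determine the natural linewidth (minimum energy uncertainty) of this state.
2.561 neV

Using the energy-time uncertainty principle:
ΔEΔt ≥ ℏ/2

The lifetime τ represents the time uncertainty Δt.
The natural linewidth (minimum energy uncertainty) is:

ΔE = ℏ/(2τ)
ΔE = (1.055e-34 J·s) / (2 × 1.285e-07 s)
ΔE = 4.103e-28 J = 2.561 neV

This natural linewidth limits the precision of spectroscopic measurements.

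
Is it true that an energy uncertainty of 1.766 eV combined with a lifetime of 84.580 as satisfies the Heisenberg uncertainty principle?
No, it violates the uncertainty relation.

Calculate the product ΔEΔt:
ΔE = 1.766 eV = 2.829e-19 J
ΔEΔt = (2.829e-19 J) × (8.458e-17 s)
ΔEΔt = 2.393e-35 J·s

Compare to the minimum allowed value ℏ/2:
ℏ/2 = 5.273e-35 J·s

Since ΔEΔt = 2.393e-35 J·s < 5.273e-35 J·s = ℏ/2,
this violates the uncertainty relation.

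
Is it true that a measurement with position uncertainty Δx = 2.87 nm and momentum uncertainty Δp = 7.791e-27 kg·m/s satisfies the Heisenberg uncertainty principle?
No, it violates the uncertainty principle (impossible measurement).

Calculate the product ΔxΔp:
ΔxΔp = (2.870e-09 m) × (7.791e-27 kg·m/s)
ΔxΔp = 2.236e-35 J·s

Compare to the minimum allowed value ℏ/2:
ℏ/2 = 5.273e-35 J·s

Since ΔxΔp = 2.236e-35 J·s < 5.273e-35 J·s = ℏ/2,
the measurement violates the uncertainty principle.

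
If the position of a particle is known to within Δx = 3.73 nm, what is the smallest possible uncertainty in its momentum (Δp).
1.414 × 10^-26 kg·m/s

Using the Heisenberg uncertainty principle:
ΔxΔp ≥ ℏ/2

The minimum uncertainty in momentum is:
Δp_min = ℏ/(2Δx)
Δp_min = (1.055e-34 J·s) / (2 × 3.730e-09 m)
Δp_min = 1.414e-26 kg·m/s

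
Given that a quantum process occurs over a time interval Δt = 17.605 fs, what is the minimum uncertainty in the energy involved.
18.694 meV

Using the energy-time uncertainty principle:
ΔEΔt ≥ ℏ/2

The minimum uncertainty in energy is:
ΔE_min = ℏ/(2Δt)
ΔE_min = (1.055e-34 J·s) / (2 × 1.761e-14 s)
ΔE_min = 2.995e-21 J = 18.694 meV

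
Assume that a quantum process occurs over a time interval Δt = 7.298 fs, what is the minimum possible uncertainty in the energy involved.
45.095 meV

Using the energy-time uncertainty principle:
ΔEΔt ≥ ℏ/2

The minimum uncertainty in energy is:
ΔE_min = ℏ/(2Δt)
ΔE_min = (1.055e-34 J·s) / (2 × 7.298e-15 s)
ΔE_min = 7.225e-21 J = 45.095 meV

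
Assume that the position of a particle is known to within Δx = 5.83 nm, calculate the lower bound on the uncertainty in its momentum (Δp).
9.044 × 10^-27 kg·m/s

Using the Heisenberg uncertainty principle:
ΔxΔp ≥ ℏ/2

The minimum uncertainty in momentum is:
Δp_min = ℏ/(2Δx)
Δp_min = (1.055e-34 J·s) / (2 × 5.830e-09 m)
Δp_min = 9.044e-27 kg·m/s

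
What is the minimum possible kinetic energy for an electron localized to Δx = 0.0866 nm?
1.270 eV

Localizing a particle requires giving it sufficient momentum uncertainty:

1. From uncertainty principle: Δp ≥ ℏ/(2Δx)
   Δp_min = (1.055e-34 J·s) / (2 × 8.660e-11 m)
   Δp_min = 6.089e-25 kg·m/s

2. This momentum uncertainty corresponds to kinetic energy:
   KE ≈ (Δp)²/(2m) = (6.089e-25)²/(2 × 9.109e-31 kg)
   KE = 2.035e-19 J = 1.270 eV

Tighter localization requires more energy.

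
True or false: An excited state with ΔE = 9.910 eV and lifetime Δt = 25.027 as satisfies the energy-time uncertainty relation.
No, it violates the uncertainty relation.

Calculate the product ΔEΔt:
ΔE = 9.910 eV = 1.588e-18 J
ΔEΔt = (1.588e-18 J) × (2.503e-17 s)
ΔEΔt = 3.974e-35 J·s

Compare to the minimum allowed value ℏ/2:
ℏ/2 = 5.273e-35 J·s

Since ΔEΔt = 3.974e-35 J·s < 5.273e-35 J·s = ℏ/2,
this violates the uncertainty relation.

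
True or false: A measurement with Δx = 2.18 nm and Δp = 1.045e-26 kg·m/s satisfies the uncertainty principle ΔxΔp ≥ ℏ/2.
No, it violates the uncertainty principle (impossible measurement).

Calculate the product ΔxΔp:
ΔxΔp = (2.180e-09 m) × (1.045e-26 kg·m/s)
ΔxΔp = 2.278e-35 J·s

Compare to the minimum allowed value ℏ/2:
ℏ/2 = 5.273e-35 J·s

Since ΔxΔp = 2.278e-35 J·s < 5.273e-35 J·s = ℏ/2,
the measurement violates the uncertainty principle.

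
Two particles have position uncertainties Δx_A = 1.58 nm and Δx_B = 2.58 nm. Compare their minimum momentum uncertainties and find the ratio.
Particle A has the larger minimum momentum uncertainty, by a factor of 1.63.

For each particle, the minimum momentum uncertainty is Δp_min = ℏ/(2Δx):

Particle A: Δp_A = ℏ/(2×1.580e-09 m) = 3.337e-26 kg·m/s
Particle B: Δp_B = ℏ/(2×2.580e-09 m) = 2.044e-26 kg·m/s

Ratio: Δp_A/Δp_B = 1.63

Since Δp_min ∝ 1/Δx, the particle with smaller position uncertainty (A) has larger momentum uncertainty.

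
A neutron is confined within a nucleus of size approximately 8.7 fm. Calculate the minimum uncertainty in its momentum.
6.061 × 10^-21 kg·m/s

Using the Heisenberg uncertainty principle:
ΔxΔp ≥ ℏ/2

With Δx ≈ L = 8.700e-15 m (the confinement size):
Δp_min = ℏ/(2Δx)
Δp_min = (1.055e-34 J·s) / (2 × 8.700e-15 m)
Δp_min = 6.061e-21 kg·m/s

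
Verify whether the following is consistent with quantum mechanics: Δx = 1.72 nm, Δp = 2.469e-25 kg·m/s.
Yes, it satisfies the uncertainty principle.

Calculate the product ΔxΔp:
ΔxΔp = (1.720e-09 m) × (2.469e-25 kg·m/s)
ΔxΔp = 4.247e-34 J·s

Compare to the minimum allowed value ℏ/2:
ℏ/2 = 5.273e-35 J·s

Since ΔxΔp = 4.247e-34 J·s ≥ 5.273e-35 J·s = ℏ/2,
the measurement satisfies the uncertainty principle.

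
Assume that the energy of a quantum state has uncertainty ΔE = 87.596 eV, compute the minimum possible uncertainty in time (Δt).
3.757 as

Using the energy-time uncertainty principle:
ΔEΔt ≥ ℏ/2

The minimum uncertainty in time is:
Δt_min = ℏ/(2ΔE)
Δt_min = (1.055e-34 J·s) / (2 × 1.403e-17 J)
Δt_min = 3.757e-18 s = 3.757 as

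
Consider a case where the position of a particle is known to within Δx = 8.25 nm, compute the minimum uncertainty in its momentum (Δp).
6.391 × 10^-27 kg·m/s

Using the Heisenberg uncertainty principle:
ΔxΔp ≥ ℏ/2

The minimum uncertainty in momentum is:
Δp_min = ℏ/(2Δx)
Δp_min = (1.055e-34 J·s) / (2 × 8.250e-09 m)
Δp_min = 6.391e-27 kg·m/s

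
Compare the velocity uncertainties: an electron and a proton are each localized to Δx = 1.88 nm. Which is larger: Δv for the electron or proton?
The electron has the larger minimum velocity uncertainty, by a ratio of 1836.2.

For both particles, Δp_min = ℏ/(2Δx) = 2.805e-26 kg·m/s (same for both).

The velocity uncertainty is Δv = Δp/m:
- electron: Δv = 2.805e-26 / 9.109e-31 = 3.079e+04 m/s = 30.789 km/s
- proton: Δv = 2.805e-26 / 1.673e-27 = 1.677e+01 m/s = 16.768 m/s

Ratio: 3.079e+04 / 1.677e+01 = 1836.2

The lighter particle has larger velocity uncertainty because Δv ∝ 1/m.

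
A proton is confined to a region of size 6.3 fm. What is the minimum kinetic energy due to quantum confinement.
130.699 keV

Using the uncertainty principle:

1. Position uncertainty: Δx ≈ 6.300e-15 m
2. Minimum momentum uncertainty: Δp = ℏ/(2Δx) = 8.370e-21 kg·m/s
3. Minimum kinetic energy:
   KE = (Δp)²/(2m) = (8.370e-21)²/(2 × 1.673e-27 kg)
   KE = 2.094e-14 J = 130.699 keV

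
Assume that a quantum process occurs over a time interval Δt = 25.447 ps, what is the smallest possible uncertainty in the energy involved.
12.933 μeV

Using the energy-time uncertainty principle:
ΔEΔt ≥ ℏ/2

The minimum uncertainty in energy is:
ΔE_min = ℏ/(2Δt)
ΔE_min = (1.055e-34 J·s) / (2 × 2.545e-11 s)
ΔE_min = 2.072e-24 J = 12.933 μeV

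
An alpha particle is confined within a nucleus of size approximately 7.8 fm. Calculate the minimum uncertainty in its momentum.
6.760 × 10^-21 kg·m/s

Using the Heisenberg uncertainty principle:
ΔxΔp ≥ ℏ/2

With Δx ≈ L = 7.800e-15 m (the confinement size):
Δp_min = ℏ/(2Δx)
Δp_min = (1.055e-34 J·s) / (2 × 7.800e-15 m)
Δp_min = 6.760e-21 kg·m/s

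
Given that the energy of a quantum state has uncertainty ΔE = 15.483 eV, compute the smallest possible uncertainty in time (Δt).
21.256 as

Using the energy-time uncertainty principle:
ΔEΔt ≥ ℏ/2

The minimum uncertainty in time is:
Δt_min = ℏ/(2ΔE)
Δt_min = (1.055e-34 J·s) / (2 × 2.481e-18 J)
Δt_min = 2.126e-17 s = 21.256 as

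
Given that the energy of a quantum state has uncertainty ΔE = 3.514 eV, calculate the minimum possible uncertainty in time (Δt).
93.656 as

Using the energy-time uncertainty principle:
ΔEΔt ≥ ℏ/2

The minimum uncertainty in time is:
Δt_min = ℏ/(2ΔE)
Δt_min = (1.055e-34 J·s) / (2 × 5.630e-19 J)
Δt_min = 9.366e-17 s = 93.656 as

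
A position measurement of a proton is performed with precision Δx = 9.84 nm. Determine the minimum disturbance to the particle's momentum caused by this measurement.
5.359 × 10^-27 kg·m/s

The uncertainty principle implies that measuring position disturbs momentum:
ΔxΔp ≥ ℏ/2

When we measure position with precision Δx, we necessarily introduce a momentum uncertainty:
Δp ≥ ℏ/(2Δx)
Δp_min = (1.055e-34 J·s) / (2 × 9.840e-09 m)
Δp_min = 5.359e-27 kg·m/s

The more precisely we measure position, the greater the momentum disturbance.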